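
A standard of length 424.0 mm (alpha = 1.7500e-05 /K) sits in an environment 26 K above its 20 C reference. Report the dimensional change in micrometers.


dL = L * alpha * dT
= 424.0 * 1.7500e-05 * 26
= 0.1929200 mm
dL_um = 0.1929200 * 1000 = 192.9200 um

192.9200


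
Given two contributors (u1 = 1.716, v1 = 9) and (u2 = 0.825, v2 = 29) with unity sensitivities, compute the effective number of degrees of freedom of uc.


uc = sqrt(u1^2 + u2^2) = sqrt(1.716^2 + 0.825^2) = 1.9040171
v_eff = uc^4 / (u1^4/v1 + u2^4/v2)
= 1.9040171^4 / (1.716^4/9 + 0.825^4/29)
= 13.142663 / 0.97941848
v_eff = 13.4188

13.4188


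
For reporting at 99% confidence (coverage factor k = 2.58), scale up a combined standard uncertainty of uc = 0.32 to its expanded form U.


U = k * uc
U = 2.58 * 0.32
U = 0.8256

0.8256


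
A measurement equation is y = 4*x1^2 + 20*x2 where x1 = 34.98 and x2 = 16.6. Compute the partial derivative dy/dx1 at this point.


y = 4*x1^2 + 20*x2
dy/dx1 = 2*4*x1
Evaluate at x1 = 34.98: c1 = 8 * 34.98
c1 = 279.8400

279.8400


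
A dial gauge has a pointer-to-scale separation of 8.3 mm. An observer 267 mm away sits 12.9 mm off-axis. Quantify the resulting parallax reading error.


error = h * offset / d
= 8.3 * 12.9 / 267
= 0.4010

0.4010


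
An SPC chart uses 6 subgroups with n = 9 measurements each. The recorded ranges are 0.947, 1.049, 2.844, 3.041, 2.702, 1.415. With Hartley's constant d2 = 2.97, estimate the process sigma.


R_bar = (0.947 + 1.049 + 2.844 + 3.041 + 2.702 + 1.415) / 6
R_bar = 11.998 / 6 = 1.9996667
sigma_hat = R_bar / d2 = 1.9996667 / 2.97 = 0.6733

0.6733


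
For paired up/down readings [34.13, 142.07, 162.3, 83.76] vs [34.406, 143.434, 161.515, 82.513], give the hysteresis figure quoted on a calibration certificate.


|34.13 - 34.406| = 0.2760
|142.07 - 143.434| = 1.3640
|162.3 - 161.515| = 0.7850
|83.76 - 82.513| = 1.2470
hysteresis = max(diffs) = 1.3640

1.3640


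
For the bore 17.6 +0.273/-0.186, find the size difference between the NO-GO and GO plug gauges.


GO = nominal - lower_tol (smallest hole = maximum material condition)
GO = 17.6 - 0.186 = 17.414
NO-GO = nominal + upper_tol (largest hole = least material condition)
NO-GO = 17.6 + 0.273 = 17.873
spread = NO-GO - GO = 17.873 - 17.414 = 0.4590

0.4590


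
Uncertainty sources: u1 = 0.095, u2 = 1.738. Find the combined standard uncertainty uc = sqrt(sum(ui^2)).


uc = sqrt(0.095^2 + 1.738^2)
uc = sqrt(3.029669)
uc = 1.7406

1.7406


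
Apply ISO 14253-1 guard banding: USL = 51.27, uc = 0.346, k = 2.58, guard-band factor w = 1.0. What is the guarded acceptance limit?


U = k * uc = 2.58 * 0.346 = 0.89268
guard band g = w * U = 1.0 * 0.89268 = 0.89268
AL = USL - g = 51.27 - 0.89268
AL = 50.3773

50.3773


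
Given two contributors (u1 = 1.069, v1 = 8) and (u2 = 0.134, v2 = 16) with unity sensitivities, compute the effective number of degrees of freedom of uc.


uc = sqrt(u1^2 + u2^2) = sqrt(1.069^2 + 0.134^2) = 1.0773658
v_eff = uc^4 / (u1^4/v1 + u2^4/v2)
= 1.0773658^4 / (1.069^4/8 + 0.134^4/16)
= 1.3472641 / 0.16325799
v_eff = 8.2524

8.2524


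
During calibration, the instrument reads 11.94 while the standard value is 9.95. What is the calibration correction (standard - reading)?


Correction = standard - reading
= 9.95 - 11.94
= -1.9900

-1.9900


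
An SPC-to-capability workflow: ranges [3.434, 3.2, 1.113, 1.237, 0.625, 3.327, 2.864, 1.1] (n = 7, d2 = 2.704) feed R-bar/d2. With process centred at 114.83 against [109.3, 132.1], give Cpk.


R_bar = (3.434 + 3.2 + 1.113 + 1.237 + 0.625 + 3.327 + 2.864 + 1.1) / 8 = 2.1125
sigma = R_bar / d2 = 2.1125 / 2.704 = 0.78125
Cp = (USL - LSL)/(6*sigma) = (132.1 - 109.3)/(6*0.78125) = 4.8640
Cpu = (132.1 - 114.83)/(3*0.78125) = 7.3685
Cpl = (114.83 - 109.3)/(3*0.78125) = 2.3595
Cpk = min(Cpu, Cpl) = 2.3595

2.3595


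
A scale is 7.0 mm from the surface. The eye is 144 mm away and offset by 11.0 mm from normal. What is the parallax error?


error = h * offset / d
= 7.0 * 11.0 / 144
= 0.5347

0.5347


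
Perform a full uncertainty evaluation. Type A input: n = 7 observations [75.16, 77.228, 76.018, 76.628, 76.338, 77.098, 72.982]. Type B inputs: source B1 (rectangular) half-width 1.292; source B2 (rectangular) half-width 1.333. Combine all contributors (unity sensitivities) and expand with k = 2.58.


mean = (75.16 + 77.228 + 76.018 + 76.628 + 76.338 + 77.098 + 72.982) / 7 = 75.92171429
s = sqrt(sum((x - mean)^2)/(n-1)) = 1.4715957
u_A = s / sqrt(n) = 1.4715957 / sqrt(7) = 0.55621089
u_B1 = 1.292 / sqrt(3) = 0.74593655
u_B2 = 1.333 / sqrt(3) = 0.76960791
uc = sqrt(0.55621089^2 + 0.74593655^2 + 0.76960791^2) = 1.2075132
U = k * uc = 2.58 * 1.2075132
U = 3.1154

3.1154


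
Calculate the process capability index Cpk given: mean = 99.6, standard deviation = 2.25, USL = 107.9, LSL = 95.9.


Cpu = (USL - mean) / (3*sigma) = (107.9 - 99.6) / (3*2.25) = 1.2296
Cpl = (mean - LSL) / (3*sigma) = (99.6 - 95.9) / (3*2.25) = 0.5481
Cpk = min(Cpu, Cpl) = 0.5481

0.5481


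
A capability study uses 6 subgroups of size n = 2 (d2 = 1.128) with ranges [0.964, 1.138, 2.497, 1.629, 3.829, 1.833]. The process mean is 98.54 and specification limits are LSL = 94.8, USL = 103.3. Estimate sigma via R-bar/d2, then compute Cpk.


R_bar = (0.964 + 1.138 + 2.497 + 1.629 + 3.829 + 1.833) / 6 = 1.9816667
sigma = R_bar / d2 = 1.9816667 / 1.128 = 1.7567967
Cp = (USL - LSL)/(6*sigma) = (103.3 - 94.8)/(6*1.7567967) = 0.8064
Cpu = (103.3 - 98.54)/(3*1.7567967) = 0.9032
Cpl = (98.54 - 94.8)/(3*1.7567967) = 0.7096
Cpk = min(Cpu, Cpl) = 0.7096

0.7096


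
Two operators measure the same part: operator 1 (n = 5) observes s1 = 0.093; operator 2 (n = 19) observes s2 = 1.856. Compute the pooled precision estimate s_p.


s_p = sqrt(((n1-1)*s1^2 + (n2-1)*s2^2) / (n1+n2-2))
numerator = (5-1)*0.093^2 + (19-1)*1.856^2 = 0.034596 + 62.005248 = 62.039844
denominator = 5 + 19 - 2 = 22
s_p^2 = 62.039844 / 22 = 2.8199929
s_p = sqrt(2.8199929) = 1.6793

1.6793


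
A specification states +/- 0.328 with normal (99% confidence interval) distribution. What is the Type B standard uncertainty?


u_B = half_width / 2.576
u_B = 0.328 / 2.576
u_B = 0.1273

0.1273


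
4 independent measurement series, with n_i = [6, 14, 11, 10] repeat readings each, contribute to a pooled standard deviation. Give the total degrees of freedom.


nu = sum_i (n_i - 1)
nu = ((6 - 1) + (14 - 1) + (11 - 1) + (10 - 1))
nu = 5 + 13 + 10 + 9
nu = 37

37


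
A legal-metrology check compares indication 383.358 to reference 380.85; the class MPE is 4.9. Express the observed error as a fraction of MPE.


e = indication - reference = 383.358 - 380.85 = 2.5080
|e| = 2.5080
ratio = |e| / MPE = 2.5080 / 4.9
ratio = 0.5118

0.5118


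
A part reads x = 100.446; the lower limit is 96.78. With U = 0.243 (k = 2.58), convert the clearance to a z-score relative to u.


u = U / k = 0.243 / 2.58 = 0.094186047
margin = |LSL - x| = |96.78 - 100.446| = 3.666
z = margin / u = 3.666 / 0.094186047
z = 38.9230

38.9230


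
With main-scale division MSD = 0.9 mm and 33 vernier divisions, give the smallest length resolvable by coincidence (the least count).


LC = MSD / n_div
= 0.9 / 33
= 0.0273

0.0273


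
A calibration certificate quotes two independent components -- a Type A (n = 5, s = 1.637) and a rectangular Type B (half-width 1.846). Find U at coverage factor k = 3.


u_A = s / sqrt(n) = 1.637 / sqrt(5) = 0.73208866
u_B = half_width / sqrt(3) = 1.846 / sqrt(3) = 1.0657886
uc = sqrt(u_A^2 + u_B^2) = sqrt(0.73208866^2 + 1.0657886^2) = 1.2930039
U = k * uc = 3 * 1.2930039
U = 3.8790

3.8790


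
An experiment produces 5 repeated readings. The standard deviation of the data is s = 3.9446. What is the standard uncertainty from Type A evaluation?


u_A = s / sqrt(n)
u_A = 3.9446 / sqrt(5)
u_A = 3.9446 / 2.236068
u_A = 1.7641

1.7641


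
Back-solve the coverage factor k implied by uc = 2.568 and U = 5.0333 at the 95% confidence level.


k = U / uc
k = 5.0333 / 2.568
k = 1.96

1.96


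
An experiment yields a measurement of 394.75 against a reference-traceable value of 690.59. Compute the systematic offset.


Systematic error = measured - true
= 394.75 - 690.59
= -295.8400

-295.8400


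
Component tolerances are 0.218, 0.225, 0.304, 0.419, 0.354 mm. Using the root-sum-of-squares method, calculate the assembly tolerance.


RSS = sqrt(0.218^2 + 0.225^2 + 0.304^2 + 0.419^2 + 0.354^2)
= sqrt(0.491442)
= 0.7010

0.7010


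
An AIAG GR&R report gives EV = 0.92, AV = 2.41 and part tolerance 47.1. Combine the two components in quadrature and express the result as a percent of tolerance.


GRR = sqrt(EV^2 + AV^2) = sqrt(0.92^2 + 2.41^2) = 2.5796318
%GRR = GRR / tol * 100 = 2.5796318 / 47.1 * 100
%GRR = 5.4769

5.4769


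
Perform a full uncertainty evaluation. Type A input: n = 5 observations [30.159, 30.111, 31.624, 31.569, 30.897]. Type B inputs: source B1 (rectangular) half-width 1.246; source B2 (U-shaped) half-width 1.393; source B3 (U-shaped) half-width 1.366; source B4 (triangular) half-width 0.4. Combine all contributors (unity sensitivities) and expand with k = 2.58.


mean = (30.159 + 30.111 + 31.624 + 31.569 + 30.897) / 5 = 30.872
s = sqrt(sum((x - mean)^2)/(n-1)) = 0.73133918
u_A = s / sqrt(n) = 0.73133918 / sqrt(5) = 0.32706482
u_B1 = 1.246 / sqrt(3) = 0.71937844
u_B2 = 1.393 / sqrt(2) = 0.98499975
u_B3 = 1.366 / sqrt(2) = 0.96590786
u_B4 = 0.4 / sqrt(6) = 0.16329932
uc = sqrt(0.32706482^2 + 0.71937844^2 + 0.98499975^2 + 0.96590786^2 + 0.16329932^2) = 1.5982321
U = k * uc = 2.58 * 1.5982321
U = 4.1234

4.1234


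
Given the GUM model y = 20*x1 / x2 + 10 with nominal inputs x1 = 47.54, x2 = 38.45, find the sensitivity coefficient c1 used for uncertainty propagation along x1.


y = 20*x1 / x2 + 10
dy/dx1 = 20/x2
Evaluate at x2 = 38.45: c1 = 20 / 38.45
c1 = 0.5202

0.5202


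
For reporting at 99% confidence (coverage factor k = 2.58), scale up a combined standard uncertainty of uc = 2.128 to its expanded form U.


U = k * uc
U = 2.58 * 2.128
U = 5.4902

5.4902


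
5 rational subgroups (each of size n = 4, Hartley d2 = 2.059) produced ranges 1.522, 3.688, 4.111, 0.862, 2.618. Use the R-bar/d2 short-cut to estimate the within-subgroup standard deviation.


R_bar = (1.522 + 3.688 + 4.111 + 0.862 + 2.618) / 5
R_bar = 12.801 / 5 = 2.5602
sigma_hat = R_bar / d2 = 2.5602 / 2.059 = 1.2434

1.2434


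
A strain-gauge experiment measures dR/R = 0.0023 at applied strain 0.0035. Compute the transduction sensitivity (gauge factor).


GF = (dR/R) / epsilon
= 0.0023 / 0.0035
= 0.6571

0.6571


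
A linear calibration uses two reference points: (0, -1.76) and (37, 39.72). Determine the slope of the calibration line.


slope = (y2 - y1) / (x2 - x1)
= (39.72 - -1.76) / (37 - 0)
= 41.4800 / 37
= 1.1211

1.1211


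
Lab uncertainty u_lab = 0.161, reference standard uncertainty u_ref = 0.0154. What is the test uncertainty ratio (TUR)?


TUR = u_lab / u_ref
= 0.161 / 0.0154
= 10.4545

10.4545


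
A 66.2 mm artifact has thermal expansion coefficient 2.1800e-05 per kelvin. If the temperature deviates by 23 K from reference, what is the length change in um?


dL = L * alpha * dT
= 66.2 * 2.1800e-05 * 23
= 0.0331927 mm
dL_um = 0.0331927 * 1000 = 33.1927 um

33.1927


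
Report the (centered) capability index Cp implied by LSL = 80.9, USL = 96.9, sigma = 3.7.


Cp = (USL - LSL) / (6 * sigma)
= (96.9 - 80.9) / (6 * 3.7)
= 16.0000 / 22.2000
= 0.7207

0.7207


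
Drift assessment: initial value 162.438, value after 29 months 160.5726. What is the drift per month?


rate = (v2 - v1) / months
= (160.5726 - 162.438) / 29
= -1.8654 / 29
= -0.0643

-0.0643


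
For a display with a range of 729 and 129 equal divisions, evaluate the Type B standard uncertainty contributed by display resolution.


resolution = range / divisions
resolution = 729 / 129 = 5.6511628
u_res = resolution / (2*sqrt(3))
u_res = 5.6511628 / 3.4641016
u_res = 1.6314

1.6314


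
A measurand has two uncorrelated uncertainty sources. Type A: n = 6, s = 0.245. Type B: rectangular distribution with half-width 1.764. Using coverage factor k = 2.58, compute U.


u_A = s / sqrt(n) = 0.245 / sqrt(6) = 0.10002083
u_B = half_width / sqrt(3) = 1.764 / sqrt(3) = 1.0184459
uc = sqrt(u_A^2 + u_B^2) = sqrt(0.10002083^2 + 1.0184459^2) = 1.0233456
U = k * uc = 2.58 * 1.0233456
U = 2.6402

2.6402


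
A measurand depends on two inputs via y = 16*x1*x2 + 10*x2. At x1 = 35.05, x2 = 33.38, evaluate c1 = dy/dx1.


y = 16*x1*x2 + 10*x2
dy/dx1 = 16*x2
Evaluate at x2 = 33.38: c1 = 16 * 33.38
c1 = 534.0800

534.0800


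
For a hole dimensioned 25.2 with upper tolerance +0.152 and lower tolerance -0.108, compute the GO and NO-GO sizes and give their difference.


GO = nominal - lower_tol (smallest hole = maximum material condition)
GO = 25.2 - 0.108 = 25.092
NO-GO = nominal + upper_tol (largest hole = least material condition)
NO-GO = 25.2 + 0.152 = 25.352
spread = NO-GO - GO = 25.352 - 25.092 = 0.2600

0.2600


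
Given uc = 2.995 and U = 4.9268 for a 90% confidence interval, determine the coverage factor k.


k = U / uc
k = 4.9268 / 2.995
k = 1.645

1.645


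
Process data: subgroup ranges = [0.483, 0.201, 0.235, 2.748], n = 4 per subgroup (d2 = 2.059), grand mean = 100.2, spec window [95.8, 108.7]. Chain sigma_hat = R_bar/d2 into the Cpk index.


R_bar = (0.483 + 0.201 + 0.235 + 2.748) / 4 = 0.91675
sigma = R_bar / d2 = 0.91675 / 2.059 = 0.44524041
Cp = (USL - LSL)/(6*sigma) = (108.7 - 95.8)/(6*0.44524041) = 4.8289
Cpu = (108.7 - 100.2)/(3*0.44524041) = 6.3636
Cpl = (100.2 - 95.8)/(3*0.44524041) = 3.2941
Cpk = min(Cpu, Cpl) = 3.2941

3.2941


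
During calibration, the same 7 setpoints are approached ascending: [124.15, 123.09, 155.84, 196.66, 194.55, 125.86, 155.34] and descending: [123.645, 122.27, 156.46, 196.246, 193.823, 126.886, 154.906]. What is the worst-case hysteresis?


|124.15 - 123.645| = 0.5050
|123.09 - 122.27| = 0.8200
|155.84 - 156.46| = 0.6200
|196.66 - 196.246| = 0.4140
|194.55 - 193.823| = 0.7270
|125.86 - 126.886| = 1.0260
|155.34 - 154.906| = 0.4340
hysteresis = max(diffs) = 1.0260

1.0260


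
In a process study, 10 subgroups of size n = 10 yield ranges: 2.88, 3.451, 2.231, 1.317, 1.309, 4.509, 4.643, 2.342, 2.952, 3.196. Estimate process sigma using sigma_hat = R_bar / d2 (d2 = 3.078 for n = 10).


R_bar = (2.88 + 3.451 + 2.231 + 1.317 + 1.309 + 4.509 + 4.643 + 2.342 + 2.952 + 3.196) / 10
R_bar = 28.83 / 10 = 2.883
sigma_hat = R_bar / d2 = 2.883 / 3.078 = 0.9366

0.9366


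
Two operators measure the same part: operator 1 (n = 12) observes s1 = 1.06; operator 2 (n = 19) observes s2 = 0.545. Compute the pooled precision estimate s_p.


s_p = sqrt(((n1-1)*s1^2 + (n2-1)*s2^2) / (n1+n2-2))
numerator = (12-1)*1.06^2 + (19-1)*0.545^2 = 12.3596 + 5.34645 = 17.70605
denominator = 12 + 19 - 2 = 29
s_p^2 = 17.70605 / 29 = 0.61055345
s_p = sqrt(0.61055345) = 0.7814

0.7814


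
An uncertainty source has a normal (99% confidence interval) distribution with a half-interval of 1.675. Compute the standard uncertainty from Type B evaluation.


u_B = half_width / 2.576
u_B = 1.675 / 2.576
u_B = 0.6502

0.6502


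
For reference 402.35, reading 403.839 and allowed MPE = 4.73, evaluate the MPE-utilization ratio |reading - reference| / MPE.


e = indication - reference = 403.839 - 402.35 = 1.4890
|e| = 1.4890
ratio = |e| / MPE = 1.4890 / 4.73
ratio = 0.3148

0.3148


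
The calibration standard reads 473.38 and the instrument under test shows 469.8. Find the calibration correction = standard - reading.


Correction = standard - reading
= 473.38 - 469.8
= 3.5800

3.5800


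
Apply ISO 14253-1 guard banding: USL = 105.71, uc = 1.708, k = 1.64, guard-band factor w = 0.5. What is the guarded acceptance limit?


U = k * uc = 1.64 * 1.708 = 2.80112
guard band g = w * U = 0.5 * 2.80112 = 1.40056
AL = USL - g = 105.71 - 1.40056
AL = 104.3094

104.3094


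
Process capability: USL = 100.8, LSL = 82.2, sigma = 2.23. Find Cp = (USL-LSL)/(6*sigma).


Cp = (USL - LSL) / (6 * sigma)
= (100.8 - 82.2) / (6 * 2.23)
= 18.6000 / 13.3800
= 1.3901

1.3901


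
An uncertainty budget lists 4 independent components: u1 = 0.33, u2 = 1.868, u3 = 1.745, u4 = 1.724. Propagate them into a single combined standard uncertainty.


uc = sqrt(0.33^2 + 1.868^2 + 1.745^2 + 1.724^2)
uc = sqrt(9.615525)
uc = 3.1009

3.1009


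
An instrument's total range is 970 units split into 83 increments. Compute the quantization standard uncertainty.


resolution = range / divisions
resolution = 970 / 83 = 11.686747
u_res = resolution / (2*sqrt(3))
u_res = 11.686747 / 3.4641016
u_res = 3.3737

3.3737


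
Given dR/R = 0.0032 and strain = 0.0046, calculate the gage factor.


GF = (dR/R) / epsilon
= 0.0032 / 0.0046
= 0.6957

0.6957


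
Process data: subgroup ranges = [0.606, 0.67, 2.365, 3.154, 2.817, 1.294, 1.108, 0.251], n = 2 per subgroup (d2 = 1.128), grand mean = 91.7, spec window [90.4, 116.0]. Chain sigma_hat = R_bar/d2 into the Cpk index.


R_bar = (0.606 + 0.67 + 2.365 + 3.154 + 2.817 + 1.294 + 1.108 + 0.251) / 8 = 1.533125
sigma = R_bar / d2 = 1.533125 / 1.128 = 1.3591534
Cp = (USL - LSL)/(6*sigma) = (116.0 - 90.4)/(6*1.3591534) = 3.1392
Cpu = (116.0 - 91.7)/(3*1.3591534) = 5.9596
Cpl = (91.7 - 90.4)/(3*1.3591534) = 0.3188
Cpk = min(Cpu, Cpl) = 0.3188

0.3188


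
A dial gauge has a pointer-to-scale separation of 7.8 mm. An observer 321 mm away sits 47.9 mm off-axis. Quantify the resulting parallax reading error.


error = h * offset / d
= 7.8 * 47.9 / 321
= 1.1639

1.1639


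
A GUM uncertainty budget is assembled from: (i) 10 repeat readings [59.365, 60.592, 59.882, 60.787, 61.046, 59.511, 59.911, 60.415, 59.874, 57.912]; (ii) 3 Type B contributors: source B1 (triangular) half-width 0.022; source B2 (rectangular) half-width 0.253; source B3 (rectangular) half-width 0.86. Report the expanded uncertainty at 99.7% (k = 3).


mean = (59.365 + 60.592 + 59.882 + 60.787 + 61.046 + 59.511 + 59.911 + 60.415 + 59.874 + 57.912) / 10 = 59.9295
s = sqrt(sum((x - mean)^2)/(n-1)) = 0.89605819
u_A = s / sqrt(n) = 0.89605819 / sqrt(10) = 0.28335848
u_B1 = 0.022 / sqrt(6) = 0.0089814624
u_B2 = 0.253 / sqrt(3) = 0.14606962
u_B3 = 0.86 / sqrt(3) = 0.49652123
uc = sqrt(0.28335848^2 + 0.0089814624^2 + 0.14606962^2 + 0.49652123^2) = 0.59012063
U = k * uc = 3 * 0.59012063
U = 1.7704

1.7704


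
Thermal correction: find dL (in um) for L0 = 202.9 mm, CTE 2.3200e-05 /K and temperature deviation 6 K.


dL = L * alpha * dT
= 202.9 * 2.3200e-05 * 6
= 0.0282437 mm
dL_um = 0.0282437 * 1000 = 28.2437 um

28.2437


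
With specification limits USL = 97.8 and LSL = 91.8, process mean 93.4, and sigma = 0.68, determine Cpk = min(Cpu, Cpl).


Cpu = (USL - mean) / (3*sigma) = (97.8 - 93.4) / (3*0.68) = 2.1569
Cpl = (mean - LSL) / (3*sigma) = (93.4 - 91.8) / (3*0.68) = 0.7843
Cpk = min(Cpu, Cpl) = 0.7843

0.7843


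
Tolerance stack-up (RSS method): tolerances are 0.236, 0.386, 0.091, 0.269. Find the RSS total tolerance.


RSS = sqrt(0.236^2 + 0.386^2 + 0.091^2 + 0.269^2)
= sqrt(0.285334)
= 0.5342

0.5342


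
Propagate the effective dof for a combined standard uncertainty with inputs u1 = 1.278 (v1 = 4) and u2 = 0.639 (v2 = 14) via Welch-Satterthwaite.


uc = sqrt(u1^2 + u2^2) = sqrt(1.278^2 + 0.639^2) = 1.4288474
v_eff = uc^4 / (u1^4/v1 + u2^4/v2)
= 1.4288474^4 / (1.278^4/4 + 0.639^4/14)
= 4.1681505 / 0.67881316
v_eff = 6.1404

6.1404


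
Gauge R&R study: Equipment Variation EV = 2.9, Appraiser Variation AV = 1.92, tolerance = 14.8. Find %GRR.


GRR = sqrt(EV^2 + AV^2) = sqrt(2.9^2 + 1.92^2) = 3.4779879
%GRR = GRR / tol * 100 = 3.4779879 / 14.8 * 100
%GRR = 23.4999

23.4999


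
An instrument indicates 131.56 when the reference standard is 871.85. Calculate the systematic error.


Systematic error = measured - true
= 131.56 - 871.85
= -740.2900

-740.2900


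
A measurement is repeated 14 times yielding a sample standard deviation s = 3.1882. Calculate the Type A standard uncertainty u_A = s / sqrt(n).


u_A = s / sqrt(n)
u_A = 3.1882 / sqrt(14)
u_A = 3.1882 / 3.7416574
u_A = 0.8521

0.8521


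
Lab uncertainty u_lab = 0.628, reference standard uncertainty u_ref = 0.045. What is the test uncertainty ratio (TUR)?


TUR = u_lab / u_ref
= 0.628 / 0.045
= 13.9556

13.9556


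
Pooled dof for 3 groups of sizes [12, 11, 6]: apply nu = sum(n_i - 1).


nu = sum_i (n_i - 1)
nu = ((12 - 1) + (11 - 1) + (6 - 1))
nu = 11 + 10 + 5
nu = 26

26


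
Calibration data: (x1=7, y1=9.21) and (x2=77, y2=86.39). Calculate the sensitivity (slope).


slope = (y2 - y1) / (x2 - x1)
= (86.39 - 9.21) / (77 - 7)
= 77.1800 / 70
= 1.1026

1.1026


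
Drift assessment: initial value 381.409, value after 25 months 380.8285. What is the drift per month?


rate = (v2 - v1) / months
= (380.8285 - 381.409) / 25
= -0.5805 / 25
= -0.0232

-0.0232


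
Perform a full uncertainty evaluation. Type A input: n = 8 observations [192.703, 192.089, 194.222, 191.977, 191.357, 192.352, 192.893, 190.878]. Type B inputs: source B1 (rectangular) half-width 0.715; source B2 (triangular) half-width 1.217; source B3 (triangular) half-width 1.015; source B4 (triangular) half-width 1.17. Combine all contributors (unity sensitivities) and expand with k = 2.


mean = (192.703 + 192.089 + 194.222 + 191.977 + 191.357 + 192.352 + 192.893 + 190.878) / 8 = 192.308875
s = sqrt(sum((x - mean)^2)/(n-1)) = 1.0191312
u_A = s / sqrt(n) = 1.0191312 / sqrt(8) = 0.36031729
u_B1 = 0.715 / sqrt(3) = 0.41280544
u_B2 = 1.217 / sqrt(6) = 0.49683817
u_B3 = 1.015 / sqrt(6) = 0.41437201
u_B4 = 1.17 / sqrt(6) = 0.4776505
uc = sqrt(0.36031729^2 + 0.41280544^2 + 0.49683817^2 + 0.41437201^2 + 0.4776505^2) = 0.97310802
U = k * uc = 2 * 0.97310802
U = 1.9462

1.9462


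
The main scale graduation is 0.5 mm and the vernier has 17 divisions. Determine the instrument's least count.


LC = MSD / n_div
= 0.5 / 17
= 0.0294

0.0294


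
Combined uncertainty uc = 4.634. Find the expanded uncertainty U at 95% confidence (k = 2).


U = k * uc
U = 2 * 4.634
U = 9.2680

9.2680


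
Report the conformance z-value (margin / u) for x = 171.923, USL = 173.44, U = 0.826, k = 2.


u = U / k = 0.826 / 2 = 0.413
margin = |USL - x| = |173.44 - 171.923| = 1.517
z = margin / u = 1.517 / 0.413
z = 3.6731

3.6731


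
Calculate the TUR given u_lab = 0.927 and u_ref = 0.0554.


TUR = u_lab / u_ref
= 0.927 / 0.0554
= 16.7329

16.7329


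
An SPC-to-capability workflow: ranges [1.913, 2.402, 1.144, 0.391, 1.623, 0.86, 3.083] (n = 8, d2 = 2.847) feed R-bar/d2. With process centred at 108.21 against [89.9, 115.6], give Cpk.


R_bar = (1.913 + 2.402 + 1.144 + 0.391 + 1.623 + 0.86 + 3.083) / 7 = 1.6308571
sigma = R_bar / d2 = 1.6308571 / 2.847 = 0.57283354
Cp = (USL - LSL)/(6*sigma) = (115.6 - 89.9)/(6*0.57283354) = 7.4774
Cpu = (115.6 - 108.21)/(3*0.57283354) = 4.3003
Cpl = (108.21 - 89.9)/(3*0.57283354) = 10.6546
Cpk = min(Cpu, Cpl) = 4.3003

4.3003


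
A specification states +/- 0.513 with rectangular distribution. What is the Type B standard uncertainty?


u_B = half_width / sqrt(3)
u_B = 0.513 / 1.7320508
u_B = 0.2962

0.2962


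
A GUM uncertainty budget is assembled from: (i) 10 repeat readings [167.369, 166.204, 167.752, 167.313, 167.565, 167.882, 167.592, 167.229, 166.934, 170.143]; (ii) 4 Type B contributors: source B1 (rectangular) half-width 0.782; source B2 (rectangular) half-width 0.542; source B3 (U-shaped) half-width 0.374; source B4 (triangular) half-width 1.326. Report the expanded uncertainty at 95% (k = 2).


mean = (167.369 + 166.204 + 167.752 + 167.313 + 167.565 + 167.882 + 167.592 + 167.229 + 166.934 + 170.143) / 10 = 167.5983
s = sqrt(sum((x - mean)^2)/(n-1)) = 1.0130526
u_A = s / sqrt(n) = 1.0130526 / sqrt(10) = 0.32035536
u_B1 = 0.782 / sqrt(3) = 0.45148791
u_B2 = 0.542 / sqrt(3) = 0.31292385
u_B3 = 0.374 / sqrt(2) = 0.26445794
u_B4 = 1.326 / sqrt(6) = 0.54133723
uc = sqrt(0.32035536^2 + 0.45148791^2 + 0.31292385^2 + 0.26445794^2 + 0.54133723^2) = 0.87599899
U = k * uc = 2 * 0.87599899
U = 1.7520

1.7520


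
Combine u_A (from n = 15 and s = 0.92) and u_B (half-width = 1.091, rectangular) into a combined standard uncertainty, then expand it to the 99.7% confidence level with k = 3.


u_A = s / sqrt(n) = 0.92 / sqrt(15) = 0.23754298
u_B = half_width / sqrt(3) = 1.091 / sqrt(3) = 0.62988914
uc = sqrt(u_A^2 + u_B^2) = sqrt(0.23754298^2 + 0.62988914^2) = 0.67319165
U = k * uc = 3 * 0.67319165
U = 2.0196

2.0196


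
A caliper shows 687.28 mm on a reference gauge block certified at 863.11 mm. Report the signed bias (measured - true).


Systematic error = measured - true
= 687.28 - 863.11
= -175.8300

-175.8300


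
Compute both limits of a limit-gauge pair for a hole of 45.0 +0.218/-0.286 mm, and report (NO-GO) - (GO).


GO = nominal - lower_tol (smallest hole = maximum material condition)
GO = 45.0 - 0.286 = 44.714
NO-GO = nominal + upper_tol (largest hole = least material condition)
NO-GO = 45.0 + 0.218 = 45.218
spread = NO-GO - GO = 45.218 - 44.714 = 0.5040

0.5040


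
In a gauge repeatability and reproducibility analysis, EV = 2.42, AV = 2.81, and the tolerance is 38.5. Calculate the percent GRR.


GRR = sqrt(EV^2 + AV^2) = sqrt(2.42^2 + 2.81^2) = 3.7084363
%GRR = GRR / tol * 100 = 3.7084363 / 38.5 * 100
%GRR = 9.6323

9.6323


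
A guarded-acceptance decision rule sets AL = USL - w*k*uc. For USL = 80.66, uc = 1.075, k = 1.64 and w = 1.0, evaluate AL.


U = k * uc = 1.64 * 1.075 = 1.763
guard band g = w * U = 1.0 * 1.763 = 1.763
AL = USL - g = 80.66 - 1.763
AL = 78.8970

78.8970


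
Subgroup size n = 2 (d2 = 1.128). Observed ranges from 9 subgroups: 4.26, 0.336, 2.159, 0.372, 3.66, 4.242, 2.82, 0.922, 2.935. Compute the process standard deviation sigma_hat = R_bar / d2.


R_bar = (4.26 + 0.336 + 2.159 + 0.372 + 3.66 + 4.242 + 2.82 + 0.922 + 2.935) / 9
R_bar = 21.706 / 9 = 2.4117778
sigma_hat = R_bar / d2 = 2.4117778 / 1.128 = 2.1381

2.1381


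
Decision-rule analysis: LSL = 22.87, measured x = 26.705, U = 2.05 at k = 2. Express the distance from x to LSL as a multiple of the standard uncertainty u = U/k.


u = U / k = 2.05 / 2 = 1.025
margin = |LSL - x| = |22.87 - 26.705| = 3.835
z = margin / u = 3.835 / 1.025
z = 3.7415

3.7415


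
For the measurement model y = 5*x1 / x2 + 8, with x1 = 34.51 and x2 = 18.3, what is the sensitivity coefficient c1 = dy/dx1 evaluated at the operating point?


y = 5*x1 / x2 + 8
dy/dx1 = 5/x2
Evaluate at x2 = 18.3: c1 = 5 / 18.3
c1 = 0.2732

0.2732


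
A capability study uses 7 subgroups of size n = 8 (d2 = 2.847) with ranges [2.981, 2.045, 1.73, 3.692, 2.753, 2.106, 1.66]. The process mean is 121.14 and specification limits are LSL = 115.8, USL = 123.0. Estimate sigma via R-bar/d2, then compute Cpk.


R_bar = (2.981 + 2.045 + 1.73 + 3.692 + 2.753 + 2.106 + 1.66) / 7 = 2.4238571
sigma = R_bar / d2 = 2.4238571 / 2.847 = 0.85137236
Cp = (USL - LSL)/(6*sigma) = (123.0 - 115.8)/(6*0.85137236) = 1.4095
Cpu = (123.0 - 121.14)/(3*0.85137236) = 0.7282
Cpl = (121.14 - 115.8)/(3*0.85137236) = 2.0907
Cpk = min(Cpu, Cpl) = 0.7282

0.7282


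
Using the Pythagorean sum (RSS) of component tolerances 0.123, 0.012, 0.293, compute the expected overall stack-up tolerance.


RSS = sqrt(0.123^2 + 0.012^2 + 0.293^2)
= sqrt(0.101122)
= 0.3180

0.3180


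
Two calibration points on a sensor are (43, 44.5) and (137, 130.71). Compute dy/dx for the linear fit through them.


slope = (y2 - y1) / (x2 - x1)
= (130.71 - 44.5) / (137 - 43)
= 86.2100 / 94
= 0.9171

0.9171


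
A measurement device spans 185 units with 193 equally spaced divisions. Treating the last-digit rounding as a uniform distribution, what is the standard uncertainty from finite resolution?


resolution = range / divisions
resolution = 185 / 193 = 0.95854922
u_res = resolution / (2*sqrt(3))
u_res = 0.95854922 / 3.4641016
u_res = 0.2767

0.2767


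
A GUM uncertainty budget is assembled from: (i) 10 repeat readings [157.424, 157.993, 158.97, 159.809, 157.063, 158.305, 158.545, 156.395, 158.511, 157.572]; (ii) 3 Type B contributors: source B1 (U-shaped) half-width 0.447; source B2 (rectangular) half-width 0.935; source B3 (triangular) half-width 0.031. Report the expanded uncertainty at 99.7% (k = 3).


mean = (157.424 + 157.993 + 158.97 + 159.809 + 157.063 + 158.305 + 158.545 + 156.395 + 158.511 + 157.572) / 10 = 158.0587
s = sqrt(sum((x - mean)^2)/(n-1)) = 0.98877579
u_A = s / sqrt(n) = 0.98877579 / sqrt(10) = 0.31267836
u_B1 = 0.447 / sqrt(2) = 0.31607673
u_B2 = 0.935 / sqrt(3) = 0.5398225
u_B3 = 0.031 / sqrt(6) = 0.012655697
uc = sqrt(0.31267836^2 + 0.31607673^2 + 0.5398225^2 + 0.012655697^2) = 0.69945747
U = k * uc = 3 * 0.69945747
U = 2.0984

2.0984


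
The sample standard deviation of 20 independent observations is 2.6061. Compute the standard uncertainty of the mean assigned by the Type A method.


u_A = s / sqrt(n)
u_A = 2.6061 / sqrt(20)
u_A = 2.6061 / 4.472136
u_A = 0.5827

0.5827


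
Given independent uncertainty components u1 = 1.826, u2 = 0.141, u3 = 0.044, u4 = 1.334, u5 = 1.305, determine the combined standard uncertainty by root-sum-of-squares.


uc = sqrt(1.826^2 + 0.141^2 + 0.044^2 + 1.334^2 + 1.305^2)
uc = sqrt(6.838674)
uc = 2.6151

2.6151


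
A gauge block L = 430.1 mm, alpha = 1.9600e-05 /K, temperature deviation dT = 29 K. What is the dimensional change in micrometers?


dL = L * alpha * dT
= 430.1 * 1.9600e-05 * 29
= 0.2444688 mm
dL_um = 0.2444688 * 1000 = 244.4688 um

244.4688


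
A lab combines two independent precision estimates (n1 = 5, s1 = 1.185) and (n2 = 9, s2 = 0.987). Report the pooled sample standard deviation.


s_p = sqrt(((n1-1)*s1^2 + (n2-1)*s2^2) / (n1+n2-2))
numerator = (5-1)*1.185^2 + (9-1)*0.987^2 = 5.6169 + 7.793352 = 13.410252
denominator = 5 + 9 - 2 = 12
s_p^2 = 13.410252 / 12 = 1.117521
s_p = sqrt(1.117521) = 1.0571

1.0571


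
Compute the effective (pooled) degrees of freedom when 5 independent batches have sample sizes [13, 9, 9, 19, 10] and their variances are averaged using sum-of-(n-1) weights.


nu = sum_i (n_i - 1)
nu = ((13 - 1) + (9 - 1) + (9 - 1) + (19 - 1) + (10 - 1))
nu = 12 + 8 + 8 + 18 + 9
nu = 55

55


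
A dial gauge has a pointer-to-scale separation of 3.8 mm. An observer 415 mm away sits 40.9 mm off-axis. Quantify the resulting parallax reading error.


error = h * offset / d
= 3.8 * 40.9 / 415
= 0.3745

0.3745


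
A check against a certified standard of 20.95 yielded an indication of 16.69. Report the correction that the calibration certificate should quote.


Correction = standard - reading
= 20.95 - 16.69
= 4.2600

4.2600


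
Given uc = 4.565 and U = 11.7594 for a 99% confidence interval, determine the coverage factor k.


k = U / uc
k = 11.7594 / 4.565
k = 2.576

2.576


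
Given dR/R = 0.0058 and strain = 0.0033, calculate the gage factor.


GF = (dR/R) / epsilon
= 0.0058 / 0.0033
= 1.7576

1.7576


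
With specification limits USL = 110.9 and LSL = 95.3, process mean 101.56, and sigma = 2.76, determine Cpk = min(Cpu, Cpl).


Cpu = (USL - mean) / (3*sigma) = (110.9 - 101.56) / (3*2.76) = 1.1280
Cpl = (mean - LSL) / (3*sigma) = (101.56 - 95.3) / (3*2.76) = 0.7560
Cpk = min(Cpu, Cpl) = 0.7560

0.7560


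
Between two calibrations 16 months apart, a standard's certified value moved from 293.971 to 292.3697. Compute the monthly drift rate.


rate = (v2 - v1) / months
= (292.3697 - 293.971) / 16
= -1.6013 / 16
= -0.1001

-0.1001


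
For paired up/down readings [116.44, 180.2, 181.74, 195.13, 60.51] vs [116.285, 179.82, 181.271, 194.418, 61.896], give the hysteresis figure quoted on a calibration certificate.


|116.44 - 116.285| = 0.1550
|180.2 - 179.82| = 0.3800
|181.74 - 181.271| = 0.4690
|195.13 - 194.418| = 0.7120
|60.51 - 61.896| = 1.3860
hysteresis = max(diffs) = 1.3860

1.3860


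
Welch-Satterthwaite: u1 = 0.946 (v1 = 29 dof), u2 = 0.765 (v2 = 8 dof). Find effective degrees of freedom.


uc = sqrt(u1^2 + u2^2) = sqrt(0.946^2 + 0.765^2) = 1.2166105
v_eff = uc^4 / (u1^4/v1 + u2^4/v2)
= 1.2166105^4 / (0.946^4/29 + 0.765^4/8)
= 2.1908177 / 0.070427405
v_eff = 31.1075

31.1075


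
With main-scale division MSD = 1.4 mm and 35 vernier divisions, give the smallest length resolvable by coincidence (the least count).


LC = MSD / n_div
= 1.4 / 35
= 0.0400

0.0400


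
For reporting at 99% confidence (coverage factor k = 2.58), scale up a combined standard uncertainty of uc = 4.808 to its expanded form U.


U = k * uc
U = 2.58 * 4.808
U = 12.4046

12.4046


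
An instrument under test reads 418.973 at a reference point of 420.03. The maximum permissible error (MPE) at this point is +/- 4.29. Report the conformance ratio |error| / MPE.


e = indication - reference = 418.973 - 420.03 = -1.0570
|e| = 1.0570
ratio = |e| / MPE = 1.0570 / 4.29
ratio = 0.2464

0.2464


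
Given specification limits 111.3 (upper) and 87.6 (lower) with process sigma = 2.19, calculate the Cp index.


Cp = (USL - LSL) / (6 * sigma)
= (111.3 - 87.6) / (6 * 2.19)
= 23.7000 / 13.1400
= 1.8037

1.8037


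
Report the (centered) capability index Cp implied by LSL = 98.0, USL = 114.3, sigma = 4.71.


Cp = (USL - LSL) / (6 * sigma)
= (114.3 - 98.0) / (6 * 4.71)
= 16.3000 / 28.2600
= 0.5768

0.5768


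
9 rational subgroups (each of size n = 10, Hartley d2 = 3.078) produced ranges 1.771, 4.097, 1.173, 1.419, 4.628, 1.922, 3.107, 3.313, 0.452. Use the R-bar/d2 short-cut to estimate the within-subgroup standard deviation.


R_bar = (1.771 + 4.097 + 1.173 + 1.419 + 4.628 + 1.922 + 3.107 + 3.313 + 0.452) / 9
R_bar = 21.882 / 9 = 2.4313333
sigma_hat = R_bar / d2 = 2.4313333 / 3.078 = 0.7899

0.7899


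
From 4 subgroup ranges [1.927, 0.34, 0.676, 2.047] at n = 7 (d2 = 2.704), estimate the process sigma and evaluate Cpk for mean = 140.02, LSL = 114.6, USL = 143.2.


R_bar = (1.927 + 0.34 + 0.676 + 2.047) / 4 = 1.2475
sigma = R_bar / d2 = 1.2475 / 2.704 = 0.46135355
Cp = (USL - LSL)/(6*sigma) = (143.2 - 114.6)/(6*0.46135355) = 10.3319
Cpu = (143.2 - 140.02)/(3*0.46135355) = 2.2976
Cpl = (140.02 - 114.6)/(3*0.46135355) = 18.3662
Cpk = min(Cpu, Cpl) = 2.2976

2.2976


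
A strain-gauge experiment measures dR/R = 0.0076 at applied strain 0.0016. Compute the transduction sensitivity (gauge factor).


GF = (dR/R) / epsilon
= 0.0076 / 0.0016
= 4.7500

4.7500


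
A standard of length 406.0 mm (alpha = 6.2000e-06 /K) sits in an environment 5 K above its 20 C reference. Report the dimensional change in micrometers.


dL = L * alpha * dT
= 406.0 * 6.2000e-06 * 5
= 0.0125860 mm
dL_um = 0.0125860 * 1000 = 12.5860 um

12.5860


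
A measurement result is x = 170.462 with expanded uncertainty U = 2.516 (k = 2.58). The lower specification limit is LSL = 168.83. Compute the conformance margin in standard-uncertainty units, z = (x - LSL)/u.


u = U / k = 2.516 / 2.58 = 0.9751938
margin = |LSL - x| = |168.83 - 170.462| = 1.632
z = margin / u = 1.632 / 0.9751938
z = 1.6735

1.6735


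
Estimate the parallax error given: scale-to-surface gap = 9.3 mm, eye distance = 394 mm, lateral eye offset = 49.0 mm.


error = h * offset / d
= 9.3 * 49.0 / 394
= 1.1566

1.1566


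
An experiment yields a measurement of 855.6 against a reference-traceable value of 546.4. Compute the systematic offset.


Systematic error = measured - true
= 855.6 - 546.4
= 309.2000

309.2000


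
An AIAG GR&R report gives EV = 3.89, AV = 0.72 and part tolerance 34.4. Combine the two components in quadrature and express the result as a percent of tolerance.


GRR = sqrt(EV^2 + AV^2) = sqrt(3.89^2 + 0.72^2) = 3.9560713
%GRR = GRR / tol * 100 = 3.9560713 / 34.4 * 100
%GRR = 11.5002

11.5002


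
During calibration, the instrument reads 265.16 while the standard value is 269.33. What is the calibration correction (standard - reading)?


Correction = standard - reading
= 269.33 - 265.16
= 4.1700

4.1700


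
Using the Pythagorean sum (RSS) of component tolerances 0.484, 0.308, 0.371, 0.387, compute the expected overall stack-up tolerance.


RSS = sqrt(0.484^2 + 0.308^2 + 0.371^2 + 0.387^2)
= sqrt(0.61653)
= 0.7852

0.7852


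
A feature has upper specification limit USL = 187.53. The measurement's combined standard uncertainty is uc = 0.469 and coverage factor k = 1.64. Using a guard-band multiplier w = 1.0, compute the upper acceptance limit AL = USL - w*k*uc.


U = k * uc = 1.64 * 0.469 = 0.76916
guard band g = w * U = 1.0 * 0.76916 = 0.76916
AL = USL - g = 187.53 - 0.76916
AL = 186.7608

186.7608


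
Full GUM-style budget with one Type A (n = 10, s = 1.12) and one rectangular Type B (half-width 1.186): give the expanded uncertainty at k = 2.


u_A = s / sqrt(n) = 1.12 / sqrt(10) = 0.3541751
u_B = half_width / sqrt(3) = 1.186 / sqrt(3) = 0.68473742
uc = sqrt(u_A^2 + u_B^2) = sqrt(0.3541751^2 + 0.68473742^2) = 0.77091202
U = k * uc = 2 * 0.77091202
U = 1.5418

1.5418


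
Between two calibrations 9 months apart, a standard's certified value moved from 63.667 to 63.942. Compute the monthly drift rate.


rate = (v2 - v1) / months
= (63.942 - 63.667) / 9
= 0.2750 / 9
= 0.0306

0.0306


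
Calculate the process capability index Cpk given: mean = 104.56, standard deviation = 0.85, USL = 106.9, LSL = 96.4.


Cpu = (USL - mean) / (3*sigma) = (106.9 - 104.56) / (3*0.85) = 0.9176
Cpl = (mean - LSL) / (3*sigma) = (104.56 - 96.4) / (3*0.85) = 3.2000
Cpk = min(Cpu, Cpl) = 0.9176

0.9176


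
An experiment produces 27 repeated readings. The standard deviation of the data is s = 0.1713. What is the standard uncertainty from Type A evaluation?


u_A = s / sqrt(n)
u_A = 0.1713 / sqrt(27)
u_A = 0.1713 / 5.1961524
u_A = 0.0330

0.0330


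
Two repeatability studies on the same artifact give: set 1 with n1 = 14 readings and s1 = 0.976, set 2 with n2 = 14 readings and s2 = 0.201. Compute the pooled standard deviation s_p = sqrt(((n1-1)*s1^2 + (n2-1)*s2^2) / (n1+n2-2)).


s_p = sqrt(((n1-1)*s1^2 + (n2-1)*s2^2) / (n1+n2-2))
numerator = (14-1)*0.976^2 + (14-1)*0.201^2 = 12.383488 + 0.525213 = 12.908701
denominator = 14 + 14 - 2 = 26
s_p^2 = 12.908701 / 26 = 0.4964885
s_p = sqrt(0.4964885) = 0.7046

0.7046


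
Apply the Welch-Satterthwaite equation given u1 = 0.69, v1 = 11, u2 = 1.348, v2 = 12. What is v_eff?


uc = sqrt(u1^2 + u2^2) = sqrt(0.69^2 + 1.348^2) = 1.5143329
v_eff = uc^4 / (u1^4/v1 + u2^4/v2)
= 1.5143329^4 / (0.69^4/11 + 1.348^4/12)
= 5.2587852 / 0.29576205
v_eff = 17.7805

17.7805


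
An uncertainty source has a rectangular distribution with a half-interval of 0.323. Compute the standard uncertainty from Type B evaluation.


u_B = half_width / sqrt(3)
u_B = 0.323 / 1.7320508
u_B = 0.1865

0.1865


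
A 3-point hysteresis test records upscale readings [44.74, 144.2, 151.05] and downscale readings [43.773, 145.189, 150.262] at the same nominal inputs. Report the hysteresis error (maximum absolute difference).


|44.74 - 43.773| = 0.9670
|144.2 - 145.189| = 0.9890
|151.05 - 150.262| = 0.7880
hysteresis = max(diffs) = 0.9890

0.9890


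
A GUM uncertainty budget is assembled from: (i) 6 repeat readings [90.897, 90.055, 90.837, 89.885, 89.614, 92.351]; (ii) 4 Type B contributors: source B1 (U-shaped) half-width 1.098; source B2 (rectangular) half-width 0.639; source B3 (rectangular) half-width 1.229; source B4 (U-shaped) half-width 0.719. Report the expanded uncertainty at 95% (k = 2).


mean = (90.897 + 90.055 + 90.837 + 89.885 + 89.614 + 92.351) / 6 = 90.6065
s = sqrt(sum((x - mean)^2)/(n-1)) = 0.99905671
u_A = s / sqrt(n) = 0.99905671 / sqrt(6) = 0.40786319
u_B1 = 1.098 / sqrt(2) = 0.77640325
u_B2 = 0.639 / sqrt(3) = 0.36892682
u_B3 = 1.229 / sqrt(3) = 0.70956348
u_B4 = 0.719 / sqrt(2) = 0.50840978
uc = sqrt(0.40786319^2 + 0.77640325^2 + 0.36892682^2 + 0.70956348^2 + 0.50840978^2) = 1.2912096
U = k * uc = 2 * 1.2912096
U = 2.5824

2.5824
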